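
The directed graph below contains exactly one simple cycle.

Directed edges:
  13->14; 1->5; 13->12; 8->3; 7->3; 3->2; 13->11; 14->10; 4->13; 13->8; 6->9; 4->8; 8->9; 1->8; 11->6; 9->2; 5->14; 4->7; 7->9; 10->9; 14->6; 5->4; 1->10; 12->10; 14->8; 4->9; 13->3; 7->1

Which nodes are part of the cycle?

1, 4, 5, 7

DFS with gray/black marking from 5:
5 gray
  14 gray
    8 gray
      3 gray
        2 gray
        2 black
      3 black
      9 gray
        9→2: 2 black — skip
      9 black
    8 black
    10 gray
      10→9: 9 black — skip
    10 black
    6 gray
      6→9: 9 black — skip
    6 black
  14 black
  4 gray
    4→9: 9 black — skip
    13 gray
      13→3: 3 black — skip
      13→8: 8 black — skip
      11 gray
        11→6: 6 black — skip
      11 black
      13→14: 14 black — skip
      12 gray
        12→10: 10 black — skip
      12 black
    13 black
    7 gray
      7→9: 9 black — skip
      7→3: 3 black — skip
      1 gray
        1→10: 10 black — skip
        1→5: 5 is gray → back edge
Back edge closes the cycle 5 → 4 → 7 → 1 → 5; its vertices are {1, 4, 5, 7}.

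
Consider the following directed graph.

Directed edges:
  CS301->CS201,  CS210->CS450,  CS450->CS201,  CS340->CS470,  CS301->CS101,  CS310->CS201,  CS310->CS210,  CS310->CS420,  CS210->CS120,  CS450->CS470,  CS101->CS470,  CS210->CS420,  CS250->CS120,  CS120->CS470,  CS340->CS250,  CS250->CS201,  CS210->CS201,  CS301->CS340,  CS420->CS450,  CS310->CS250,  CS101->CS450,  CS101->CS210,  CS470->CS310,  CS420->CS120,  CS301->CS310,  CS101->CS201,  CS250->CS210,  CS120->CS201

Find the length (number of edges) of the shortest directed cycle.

4

For each vertex v, BFS finds the shortest path from v back to v.
The shortest such closed walk is CS470 → CS310 → CS250 → CS120 → CS470, length 4.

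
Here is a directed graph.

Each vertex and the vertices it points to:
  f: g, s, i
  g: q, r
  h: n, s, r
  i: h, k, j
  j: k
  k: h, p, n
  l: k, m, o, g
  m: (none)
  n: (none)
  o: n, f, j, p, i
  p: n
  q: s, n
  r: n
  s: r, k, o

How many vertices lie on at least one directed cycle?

A vertex is on a directed cycle iff it belongs to a strongly connected component of size ≥ 2 (or has a self-loop).
The vertices on cycles are {f, g, h, i, j, k, o, q, s} — 9 in total.

9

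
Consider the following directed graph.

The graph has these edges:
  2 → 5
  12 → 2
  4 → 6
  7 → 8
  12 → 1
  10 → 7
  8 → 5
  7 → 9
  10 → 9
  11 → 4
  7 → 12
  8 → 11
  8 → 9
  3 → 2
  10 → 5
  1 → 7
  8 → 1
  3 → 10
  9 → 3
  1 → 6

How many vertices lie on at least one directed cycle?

A vertex is on a directed cycle iff it belongs to a strongly connected component of size ≥ 2 (or has a self-loop).
The vertices on cycles are {1, 3, 7, 8, 9, 10, 12} — 7 in total.

7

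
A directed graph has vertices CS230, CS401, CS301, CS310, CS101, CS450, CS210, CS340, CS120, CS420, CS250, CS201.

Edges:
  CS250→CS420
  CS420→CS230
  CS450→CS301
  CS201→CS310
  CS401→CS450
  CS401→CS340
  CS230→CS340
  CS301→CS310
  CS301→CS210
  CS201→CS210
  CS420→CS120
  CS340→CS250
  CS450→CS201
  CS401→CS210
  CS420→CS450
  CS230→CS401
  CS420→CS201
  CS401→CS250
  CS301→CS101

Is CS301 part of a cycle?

CS301 lies on a cycle iff there is a path from CS301 back to itself.
Exploring from CS301, it never reaches itself; equivalently, its strongly connected component is a singleton.

No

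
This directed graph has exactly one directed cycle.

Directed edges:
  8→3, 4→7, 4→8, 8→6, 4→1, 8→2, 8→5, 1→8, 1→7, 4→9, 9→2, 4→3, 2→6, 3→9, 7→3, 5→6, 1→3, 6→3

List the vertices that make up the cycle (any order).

2, 3, 6, 9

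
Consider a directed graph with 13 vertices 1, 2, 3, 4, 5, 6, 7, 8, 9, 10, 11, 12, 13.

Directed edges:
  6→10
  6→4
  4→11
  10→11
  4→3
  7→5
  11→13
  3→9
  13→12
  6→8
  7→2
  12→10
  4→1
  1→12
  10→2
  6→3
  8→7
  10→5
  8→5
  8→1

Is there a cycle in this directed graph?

DFS with white/gray/black marking, starting from 4:
4 gray
  3 gray
    9 gray
    9 black
  3 black
  1 gray
    12 gray
      10 gray
        5 gray
        5 black
        11 gray
          13 gray
            13→12: 12 is gray → back edge
Back edge found, so a cycle exists: 12 → 10 → 11 → 13 → 12.

Yes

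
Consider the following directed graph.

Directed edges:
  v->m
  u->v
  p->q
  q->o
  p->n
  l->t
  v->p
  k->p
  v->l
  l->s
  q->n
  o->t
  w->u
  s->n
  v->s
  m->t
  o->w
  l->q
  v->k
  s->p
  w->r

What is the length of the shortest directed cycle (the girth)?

6

For each vertex v, BFS finds the shortest path from v back to v.
The shortest such closed walk is w → u → v → p → q → o → w, length 6.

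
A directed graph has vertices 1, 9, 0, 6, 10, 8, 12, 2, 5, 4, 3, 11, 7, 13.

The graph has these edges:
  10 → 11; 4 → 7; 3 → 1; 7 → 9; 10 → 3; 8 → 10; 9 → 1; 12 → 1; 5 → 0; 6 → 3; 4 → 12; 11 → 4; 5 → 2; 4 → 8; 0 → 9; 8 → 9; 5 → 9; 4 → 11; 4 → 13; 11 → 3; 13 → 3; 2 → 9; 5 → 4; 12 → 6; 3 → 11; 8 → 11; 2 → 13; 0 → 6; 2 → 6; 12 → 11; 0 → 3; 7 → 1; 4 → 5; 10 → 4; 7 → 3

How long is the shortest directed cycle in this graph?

For each vertex v, BFS finds the shortest path from v back to v.
The shortest such closed walk is 4 → 11 → 4, length 2.

2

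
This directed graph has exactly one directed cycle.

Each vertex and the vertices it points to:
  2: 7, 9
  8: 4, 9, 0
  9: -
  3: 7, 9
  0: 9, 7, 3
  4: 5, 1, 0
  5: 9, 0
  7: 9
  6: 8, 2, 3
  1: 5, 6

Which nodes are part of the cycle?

1, 4, 6, 8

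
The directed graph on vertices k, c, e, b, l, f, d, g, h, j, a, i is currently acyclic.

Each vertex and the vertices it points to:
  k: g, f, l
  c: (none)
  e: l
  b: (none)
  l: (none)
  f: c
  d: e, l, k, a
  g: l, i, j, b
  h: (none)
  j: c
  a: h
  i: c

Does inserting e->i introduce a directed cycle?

No

Adding e→i creates a cycle iff i can already reach e.
Explore from i: no path reaches e. The graph stays acyclic.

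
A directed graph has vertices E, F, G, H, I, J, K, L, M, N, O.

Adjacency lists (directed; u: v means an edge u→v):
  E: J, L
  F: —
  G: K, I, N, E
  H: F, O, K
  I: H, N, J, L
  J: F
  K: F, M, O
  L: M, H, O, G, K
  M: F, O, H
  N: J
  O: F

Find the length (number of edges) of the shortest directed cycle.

3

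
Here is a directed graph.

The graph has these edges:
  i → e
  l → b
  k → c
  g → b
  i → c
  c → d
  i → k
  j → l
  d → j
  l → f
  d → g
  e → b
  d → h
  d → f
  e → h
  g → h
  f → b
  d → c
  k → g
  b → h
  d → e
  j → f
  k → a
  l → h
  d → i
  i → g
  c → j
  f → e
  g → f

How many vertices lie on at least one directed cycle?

4

A vertex is on a directed cycle iff it belongs to a strongly connected component of size ≥ 2 (or has a self-loop).
The vertices on cycles are {c, d, i, k} — 4 in total.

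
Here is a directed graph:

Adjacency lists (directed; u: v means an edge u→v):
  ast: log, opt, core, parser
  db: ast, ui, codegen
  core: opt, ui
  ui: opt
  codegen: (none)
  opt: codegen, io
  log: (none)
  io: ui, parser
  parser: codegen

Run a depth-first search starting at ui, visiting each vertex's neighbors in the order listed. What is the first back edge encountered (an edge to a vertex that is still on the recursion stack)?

io->ui

DFS from ui (visiting each vertex's neighbors in the order listed); mark gray on enter, black on exit:
ui gray
  opt gray
    codegen gray
    codegen black
    io gray
      io→ui: ui is gray → back edge
First back edge: io → ui.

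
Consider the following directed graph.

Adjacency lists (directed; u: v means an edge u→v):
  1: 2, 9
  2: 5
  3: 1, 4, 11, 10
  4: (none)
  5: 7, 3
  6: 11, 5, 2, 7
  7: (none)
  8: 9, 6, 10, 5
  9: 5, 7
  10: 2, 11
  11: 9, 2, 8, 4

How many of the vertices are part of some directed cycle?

A vertex is on a directed cycle iff it belongs to a strongly connected component of size ≥ 2 (or has a self-loop).
The vertices on cycles are {1, 2, 3, 5, 6, 8, 9, 10, 11} — 9 in total.

9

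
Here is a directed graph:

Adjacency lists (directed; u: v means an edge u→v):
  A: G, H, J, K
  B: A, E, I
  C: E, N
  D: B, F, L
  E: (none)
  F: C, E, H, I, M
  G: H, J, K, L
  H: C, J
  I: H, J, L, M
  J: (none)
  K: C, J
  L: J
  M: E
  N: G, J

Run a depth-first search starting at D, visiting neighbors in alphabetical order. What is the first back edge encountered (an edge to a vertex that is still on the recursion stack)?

DFS from D (visiting neighbors in alphabetical order); mark gray on enter, black on exit:
D gray
  B gray
    A gray
      G gray
        H gray
          C gray
            E gray
            E black
            N gray
              N→G: G is gray → back edge
First back edge: N → G.

N→G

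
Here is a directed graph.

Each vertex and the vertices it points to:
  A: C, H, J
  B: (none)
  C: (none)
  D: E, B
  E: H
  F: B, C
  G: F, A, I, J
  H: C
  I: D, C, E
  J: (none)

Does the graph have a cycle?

DFS with white/gray/black marking, starting from E:
E gray
  H gray
    C gray
    C black
  H black
E black
A gray
  A→C: C black — skip
  A→H: H black — skip
  J gray
  J black
A black
B gray
B black
D gray
  D→E: E black — skip
  D→B: B black — skip
D black
F gray
  F→B: B black — skip
  F→C: C black — skip
F black
G gray
  G→F: F black — skip
  G→A: A black — skip
  I gray
    I→D: D black — skip
    I→C: C black — skip
    I→E: E black — skip
  I black
  G→J: J black — skip
G black
Every edge goes to a white or black vertex — no back edge, so the graph is acyclic.

No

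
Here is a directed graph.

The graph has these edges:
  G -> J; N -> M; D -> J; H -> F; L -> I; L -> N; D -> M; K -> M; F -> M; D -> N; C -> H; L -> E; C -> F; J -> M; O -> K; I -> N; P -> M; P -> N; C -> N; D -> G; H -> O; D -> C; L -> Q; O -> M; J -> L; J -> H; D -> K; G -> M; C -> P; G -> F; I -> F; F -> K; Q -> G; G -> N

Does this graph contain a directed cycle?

Yes

DFS with white/gray/black marking, starting from E:
E gray
E black
C gray
  P gray
    N gray
      M gray
      M black
    N black
    P→M: M black — skip
  P black
  C→N: N black — skip
  F gray
    F→M: M black — skip
    K gray
      K→M: M black — skip
    K black
  F black
  H gray
    O gray
      O→K: K black — skip
      O→M: M black — skip
    O black
    H→F: F black — skip
  H black
C black
D gray
  D→K: K black — skip
  J gray
    J→H: H black — skip
    J→M: M black — skip
    L gray
      Q gray
        G gray
          G→N: N black — skip
          G→M: M black — skip
          G→J: J is gray → back edge
Back edge found, so a cycle exists: J → L → Q → G → J.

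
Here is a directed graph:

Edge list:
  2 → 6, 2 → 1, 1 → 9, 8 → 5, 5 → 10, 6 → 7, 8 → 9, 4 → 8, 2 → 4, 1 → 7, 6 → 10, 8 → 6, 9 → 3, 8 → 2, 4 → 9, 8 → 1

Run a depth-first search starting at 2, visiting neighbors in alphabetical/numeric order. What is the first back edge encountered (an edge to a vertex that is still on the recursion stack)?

8->2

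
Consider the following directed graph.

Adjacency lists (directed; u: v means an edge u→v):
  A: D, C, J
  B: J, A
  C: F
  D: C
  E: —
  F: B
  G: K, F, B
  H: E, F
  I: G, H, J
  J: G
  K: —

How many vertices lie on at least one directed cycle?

7

A vertex is on a directed cycle iff it belongs to a strongly connected component of size ≥ 2 (or has a self-loop).
The vertices on cycles are {A, B, C, D, F, G, J} — 7 in total.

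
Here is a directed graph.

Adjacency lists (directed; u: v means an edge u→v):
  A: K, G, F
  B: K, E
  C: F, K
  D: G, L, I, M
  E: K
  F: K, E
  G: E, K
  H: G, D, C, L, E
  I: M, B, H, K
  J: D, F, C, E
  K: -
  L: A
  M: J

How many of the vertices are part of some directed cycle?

5

A vertex is on a directed cycle iff it belongs to a strongly connected component of size ≥ 2 (or has a self-loop).
The vertices on cycles are {D, H, I, J, M} — 5 in total.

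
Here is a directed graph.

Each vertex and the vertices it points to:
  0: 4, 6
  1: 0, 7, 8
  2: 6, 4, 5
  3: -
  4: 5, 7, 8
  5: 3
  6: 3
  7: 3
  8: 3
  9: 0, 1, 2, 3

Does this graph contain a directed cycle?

No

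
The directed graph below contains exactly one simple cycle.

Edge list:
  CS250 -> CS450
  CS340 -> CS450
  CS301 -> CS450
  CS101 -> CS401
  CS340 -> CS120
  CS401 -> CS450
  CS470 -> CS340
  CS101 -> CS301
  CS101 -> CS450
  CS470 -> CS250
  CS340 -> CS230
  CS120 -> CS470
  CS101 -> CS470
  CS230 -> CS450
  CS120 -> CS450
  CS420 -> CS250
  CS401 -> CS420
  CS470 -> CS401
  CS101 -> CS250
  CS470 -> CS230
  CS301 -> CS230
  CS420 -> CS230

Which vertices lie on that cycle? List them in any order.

DFS with gray/black marking from CS470:
CS470 gray
  CS230 gray
    CS450 gray
    CS450 black
  CS230 black
  CS340 gray
    CS120 gray
      CS120→CS450: CS450 black — skip
      CS120→CS470: CS470 is gray → back edge
Back edge closes the cycle CS470 → CS340 → CS120 → CS470; its vertices are {CS120, CS340, CS470}.

CS120, CS340, CS470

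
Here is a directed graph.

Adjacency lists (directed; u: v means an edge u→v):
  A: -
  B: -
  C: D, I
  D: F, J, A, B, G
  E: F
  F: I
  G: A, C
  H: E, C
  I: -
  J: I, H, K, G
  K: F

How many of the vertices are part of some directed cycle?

A vertex is on a directed cycle iff it belongs to a strongly connected component of size ≥ 2 (or has a self-loop).
The vertices on cycles are {C, D, G, H, J} — 5 in total.

5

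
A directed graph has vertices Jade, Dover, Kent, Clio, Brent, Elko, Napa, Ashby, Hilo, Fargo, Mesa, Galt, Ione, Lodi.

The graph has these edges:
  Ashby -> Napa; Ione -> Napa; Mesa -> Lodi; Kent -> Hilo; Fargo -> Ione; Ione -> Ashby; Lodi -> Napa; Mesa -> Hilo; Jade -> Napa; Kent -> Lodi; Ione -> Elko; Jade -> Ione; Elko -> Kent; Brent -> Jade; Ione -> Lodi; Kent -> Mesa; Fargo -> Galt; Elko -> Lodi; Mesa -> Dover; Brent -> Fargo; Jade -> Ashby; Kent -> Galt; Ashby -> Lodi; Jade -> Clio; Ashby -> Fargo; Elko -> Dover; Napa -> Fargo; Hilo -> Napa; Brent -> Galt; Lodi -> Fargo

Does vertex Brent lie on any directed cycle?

No

Brent lies on a cycle iff there is a path from Brent back to itself.
Exploring from Brent, it never reaches itself; equivalently, its strongly connected component is a singleton.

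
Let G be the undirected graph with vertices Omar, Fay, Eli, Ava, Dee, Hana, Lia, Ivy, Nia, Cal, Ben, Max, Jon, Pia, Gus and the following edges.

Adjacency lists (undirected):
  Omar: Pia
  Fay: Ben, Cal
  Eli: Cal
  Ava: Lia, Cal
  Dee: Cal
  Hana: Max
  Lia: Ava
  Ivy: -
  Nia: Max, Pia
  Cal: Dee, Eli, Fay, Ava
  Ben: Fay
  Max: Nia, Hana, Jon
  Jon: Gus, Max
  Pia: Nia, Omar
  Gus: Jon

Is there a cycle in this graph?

No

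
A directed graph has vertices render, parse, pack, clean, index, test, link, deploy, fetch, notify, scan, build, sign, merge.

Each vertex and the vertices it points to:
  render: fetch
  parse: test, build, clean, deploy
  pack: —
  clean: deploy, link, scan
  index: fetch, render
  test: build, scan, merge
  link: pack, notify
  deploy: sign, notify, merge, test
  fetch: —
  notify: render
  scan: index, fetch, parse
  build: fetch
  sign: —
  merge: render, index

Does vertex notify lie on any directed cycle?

No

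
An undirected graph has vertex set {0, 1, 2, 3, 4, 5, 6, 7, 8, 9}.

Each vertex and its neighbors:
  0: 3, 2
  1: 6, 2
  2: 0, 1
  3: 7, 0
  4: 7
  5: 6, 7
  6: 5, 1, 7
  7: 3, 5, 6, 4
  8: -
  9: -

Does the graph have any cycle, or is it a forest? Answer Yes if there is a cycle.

DFS, tracking each vertex's parent; an edge to a visited non-parent vertex closes a cycle.
Start from 3:
visit 3 (parent –)
  visit 7 (parent 3)
    7–3: parent, skip
    visit 5 (parent 7)
      visit 6 (parent 5)
        6–5: parent, skip
        visit 1 (parent 6)
          1–6: parent, skip
          visit 2 (parent 1)
            visit 0 (parent 2)
              0–3: 3 visited and ≠ parent → cycle
Cycle: 3 – 7 – 5 – 6 – 1 – 2 – 0 – 3.

Yes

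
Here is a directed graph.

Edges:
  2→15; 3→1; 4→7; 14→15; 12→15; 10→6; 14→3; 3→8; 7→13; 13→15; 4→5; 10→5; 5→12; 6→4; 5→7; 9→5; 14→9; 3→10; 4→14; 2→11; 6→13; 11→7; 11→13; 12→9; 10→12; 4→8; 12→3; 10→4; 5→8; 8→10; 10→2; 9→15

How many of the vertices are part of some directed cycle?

A vertex is on a directed cycle iff it belongs to a strongly connected component of size ≥ 2 (or has a self-loop).
The vertices on cycles are {3, 4, 5, 6, 8, 9, 10, 12, 14} — 9 in total.

9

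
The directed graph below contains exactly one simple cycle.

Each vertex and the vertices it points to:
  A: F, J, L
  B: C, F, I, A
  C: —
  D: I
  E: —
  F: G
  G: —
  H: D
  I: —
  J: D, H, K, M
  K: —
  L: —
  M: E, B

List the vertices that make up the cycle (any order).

DFS with gray/black marking from J:
J gray
  D gray
    I gray
    I black
  D black
  H gray
    H→D: D black — skip
  H black
  K gray
  K black
  M gray
    E gray
    E black
    B gray
      C gray
      C black
      F gray
        G gray
        G black
      F black
      B→I: I black — skip
      A gray
        A→F: F black — skip
        A→J: J is gray → back edge
Back edge closes the cycle J → M → B → A → J; its vertices are {A, B, J, M}.

A, B, J, M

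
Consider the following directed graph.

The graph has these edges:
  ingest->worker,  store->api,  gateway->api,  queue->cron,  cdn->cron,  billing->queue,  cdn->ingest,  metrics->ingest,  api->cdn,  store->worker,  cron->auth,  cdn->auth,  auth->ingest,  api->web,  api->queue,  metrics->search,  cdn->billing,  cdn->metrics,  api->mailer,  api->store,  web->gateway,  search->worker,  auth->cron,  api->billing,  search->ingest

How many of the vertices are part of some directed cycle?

6

A vertex is on a directed cycle iff it belongs to a strongly connected component of size ≥ 2 (or has a self-loop).
The vertices on cycles are {api, web, auth, cron, store, gateway} — 6 in total.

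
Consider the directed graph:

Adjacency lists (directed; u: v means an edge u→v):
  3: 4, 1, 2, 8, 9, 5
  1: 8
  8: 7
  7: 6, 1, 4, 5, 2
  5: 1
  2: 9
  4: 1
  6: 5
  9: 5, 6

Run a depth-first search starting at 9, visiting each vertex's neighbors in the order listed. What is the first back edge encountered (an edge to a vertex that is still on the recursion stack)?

DFS from 9 (visiting each vertex's neighbors in the order listed); mark gray on enter, black on exit:
9 gray
  5 gray
    1 gray
      8 gray
        7 gray
          6 gray
            6→5: 5 is gray → back edge
First back edge: 6 → 5.

6->5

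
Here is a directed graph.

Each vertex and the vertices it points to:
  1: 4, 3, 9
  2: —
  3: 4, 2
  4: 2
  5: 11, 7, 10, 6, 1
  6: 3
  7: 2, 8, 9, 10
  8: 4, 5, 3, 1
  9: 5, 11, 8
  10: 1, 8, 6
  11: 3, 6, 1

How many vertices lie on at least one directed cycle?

A vertex is on a directed cycle iff it belongs to a strongly connected component of size ≥ 2 (or has a self-loop).
The vertices on cycles are {1, 5, 7, 8, 9, 10, 11} — 7 in total.

7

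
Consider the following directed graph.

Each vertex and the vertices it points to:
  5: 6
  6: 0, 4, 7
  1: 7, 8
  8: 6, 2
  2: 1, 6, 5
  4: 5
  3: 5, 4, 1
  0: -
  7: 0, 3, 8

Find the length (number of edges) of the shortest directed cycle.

3

For each vertex v, BFS finds the shortest path from v back to v.
The shortest such closed walk is 2 → 1 → 8 → 2, length 3.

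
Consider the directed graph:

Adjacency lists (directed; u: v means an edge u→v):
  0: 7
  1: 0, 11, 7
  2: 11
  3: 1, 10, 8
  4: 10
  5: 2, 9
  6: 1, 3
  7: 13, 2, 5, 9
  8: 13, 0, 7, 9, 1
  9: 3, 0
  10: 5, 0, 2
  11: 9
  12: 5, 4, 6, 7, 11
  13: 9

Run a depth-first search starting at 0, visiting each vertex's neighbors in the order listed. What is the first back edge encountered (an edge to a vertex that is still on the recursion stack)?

DFS from 0 (visiting each vertex's neighbors in the order listed); mark gray on enter, black on exit:
0 gray
  7 gray
    13 gray
      9 gray
        3 gray
          1 gray
            1→0: 0 is gray → back edge
First back edge: 1 → 0.

1→0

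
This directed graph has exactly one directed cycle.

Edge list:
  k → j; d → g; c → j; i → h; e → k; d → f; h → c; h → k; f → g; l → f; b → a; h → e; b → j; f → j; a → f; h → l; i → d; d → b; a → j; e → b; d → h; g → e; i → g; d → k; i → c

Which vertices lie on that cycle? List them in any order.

a, b, e, f, g

DFS with gray/black marking from g:
g gray
  e gray
    b gray
      j gray
      j black
      a gray
        f gray
          f→g: g is gray → back edge
Back edge closes the cycle g → e → b → a → f → g; its vertices are {a, b, e, f, g}.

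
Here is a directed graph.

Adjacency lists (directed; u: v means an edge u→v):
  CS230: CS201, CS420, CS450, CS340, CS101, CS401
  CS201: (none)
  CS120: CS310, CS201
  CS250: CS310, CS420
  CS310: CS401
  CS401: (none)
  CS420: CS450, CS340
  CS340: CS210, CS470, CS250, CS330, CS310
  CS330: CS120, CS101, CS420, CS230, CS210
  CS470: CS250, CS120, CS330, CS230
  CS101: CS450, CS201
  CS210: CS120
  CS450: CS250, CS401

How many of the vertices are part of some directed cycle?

8

A vertex is on a directed cycle iff it belongs to a strongly connected component of size ≥ 2 (or has a self-loop).
The vertices on cycles are {CS101, CS230, CS250, CS330, CS340, CS420, CS450, CS470} — 8 in total.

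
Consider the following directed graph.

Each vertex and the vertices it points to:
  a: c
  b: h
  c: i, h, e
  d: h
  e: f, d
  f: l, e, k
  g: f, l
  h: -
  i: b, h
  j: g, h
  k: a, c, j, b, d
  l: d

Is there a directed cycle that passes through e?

Yes

e is on a cycle iff e can reach itself via ≥1 edge.
e → f → e — yes.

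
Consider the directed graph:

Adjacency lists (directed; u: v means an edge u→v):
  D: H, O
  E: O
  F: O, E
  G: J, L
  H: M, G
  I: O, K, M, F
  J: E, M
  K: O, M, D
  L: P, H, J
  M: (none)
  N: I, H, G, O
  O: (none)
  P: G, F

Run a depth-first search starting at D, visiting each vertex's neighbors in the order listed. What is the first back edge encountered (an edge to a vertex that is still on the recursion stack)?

DFS from D (visiting each vertex's neighbors in the order listed); mark gray on enter, black on exit:
D gray
  H gray
    M gray
    M black
    G gray
      J gray
        E gray
          O gray
          O black
        E black
        J→M: M black — skip
      J black
      L gray
        P gray
          P→G: G is gray → back edge
First back edge: P → G.

P→G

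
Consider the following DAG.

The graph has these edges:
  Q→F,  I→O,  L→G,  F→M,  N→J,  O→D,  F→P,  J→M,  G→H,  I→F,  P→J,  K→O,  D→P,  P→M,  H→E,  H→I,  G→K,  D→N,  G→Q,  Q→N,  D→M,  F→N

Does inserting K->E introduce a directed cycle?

No

Adding K→E creates a cycle iff E can already reach K.
Explore from E: no path reaches K. The graph stays acyclic.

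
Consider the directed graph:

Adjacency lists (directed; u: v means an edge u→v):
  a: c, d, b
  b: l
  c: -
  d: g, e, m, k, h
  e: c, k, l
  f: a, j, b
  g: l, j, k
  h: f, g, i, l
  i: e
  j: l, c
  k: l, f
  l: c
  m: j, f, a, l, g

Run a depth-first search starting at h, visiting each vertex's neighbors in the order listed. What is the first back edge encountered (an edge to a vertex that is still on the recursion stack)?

k→f

DFS from h (visiting each vertex's neighbors in the order listed); mark gray on enter, black on exit:
h gray
  f gray
    a gray
      c gray
      c black
      d gray
        g gray
          l gray
            l→c: c black — skip
          l black
          j gray
            j→l: l black — skip
            j→c: c black — skip
          j black
          k gray
            k→l: l black — skip
            k→f: f is gray → back edge
First back edge: k → f.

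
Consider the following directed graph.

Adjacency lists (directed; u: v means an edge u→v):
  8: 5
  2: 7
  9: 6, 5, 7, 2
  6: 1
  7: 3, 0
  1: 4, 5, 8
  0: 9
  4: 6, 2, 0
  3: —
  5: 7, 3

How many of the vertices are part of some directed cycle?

9

A vertex is on a directed cycle iff it belongs to a strongly connected component of size ≥ 2 (or has a self-loop).
The vertices on cycles are {0, 1, 2, 4, 5, 6, 7, 8, 9} — 9 in total.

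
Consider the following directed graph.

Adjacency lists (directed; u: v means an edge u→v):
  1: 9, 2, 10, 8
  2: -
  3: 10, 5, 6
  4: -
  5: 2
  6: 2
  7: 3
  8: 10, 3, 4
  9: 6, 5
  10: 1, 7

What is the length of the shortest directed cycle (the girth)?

2

For each vertex v, BFS finds the shortest path from v back to v.
The shortest such closed walk is 10 → 1 → 10, length 2.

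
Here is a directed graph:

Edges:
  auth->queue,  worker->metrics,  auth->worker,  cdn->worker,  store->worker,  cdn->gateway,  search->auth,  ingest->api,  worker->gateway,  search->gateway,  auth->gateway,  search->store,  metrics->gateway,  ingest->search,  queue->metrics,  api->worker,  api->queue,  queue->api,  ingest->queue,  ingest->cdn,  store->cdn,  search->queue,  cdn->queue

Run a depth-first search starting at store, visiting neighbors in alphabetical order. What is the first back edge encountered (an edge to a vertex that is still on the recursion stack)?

DFS from store (visiting neighbors in alphabetical order); mark gray on enter, black on exit:
store gray
  cdn gray
    gateway gray
    gateway black
    queue gray
      api gray
        api→queue: queue is gray → back edge
First back edge: api → queue.

api→queue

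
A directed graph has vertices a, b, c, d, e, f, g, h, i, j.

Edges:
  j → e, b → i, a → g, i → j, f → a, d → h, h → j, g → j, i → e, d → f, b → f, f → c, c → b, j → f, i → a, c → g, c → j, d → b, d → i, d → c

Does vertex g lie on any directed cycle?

g is on a cycle iff g can reach itself via ≥1 edge.
g → j → f → a → g — yes.

Yes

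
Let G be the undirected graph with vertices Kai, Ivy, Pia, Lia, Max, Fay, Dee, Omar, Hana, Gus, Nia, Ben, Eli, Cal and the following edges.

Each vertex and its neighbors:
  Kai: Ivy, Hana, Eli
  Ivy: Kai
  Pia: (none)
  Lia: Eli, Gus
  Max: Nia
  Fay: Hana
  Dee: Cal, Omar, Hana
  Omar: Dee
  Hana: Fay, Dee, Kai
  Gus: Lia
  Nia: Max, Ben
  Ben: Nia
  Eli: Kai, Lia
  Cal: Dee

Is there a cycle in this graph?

DFS, tracking each vertex's parent; an edge to a visited non-parent vertex closes a cycle.
Start from Hana:
visit Hana (parent –)
  visit Fay (parent Hana)
    Fay–Hana: parent, skip
  visit Dee (parent Hana)
    visit Cal (parent Dee)
      Cal–Dee: parent, skip
    visit Omar (parent Dee)
      Omar–Dee: parent, skip
    Dee–Hana: parent, skip
  visit Kai (parent Hana)
    visit Ivy (parent Kai)
      Ivy–Kai: parent, skip
    Kai–Hana: parent, skip
    visit Eli (parent Kai)
      Eli–Kai: parent, skip
      visit Lia (parent Eli)
        Lia–Eli: parent, skip
        visit Gus (parent Lia)
          Gus–Lia: parent, skip
visit Pia (parent –)
visit Max (parent –)
  visit Nia (parent Max)
    Nia–Max: parent, skip
    visit Ben (parent Nia)
      Ben–Nia: parent, skip
No non-parent visited neighbor found — the graph is a forest.

No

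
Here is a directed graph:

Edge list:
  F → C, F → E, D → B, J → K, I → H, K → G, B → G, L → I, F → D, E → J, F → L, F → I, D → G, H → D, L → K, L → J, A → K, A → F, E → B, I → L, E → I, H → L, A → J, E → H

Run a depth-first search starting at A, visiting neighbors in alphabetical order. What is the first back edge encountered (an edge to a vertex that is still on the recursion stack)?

I→H

DFS from A (visiting neighbors in alphabetical order); mark gray on enter, black on exit:
A gray
  F gray
    C gray
    C black
    D gray
      B gray
        G gray
        G black
      B black
      D→G: G black — skip
    D black
    E gray
      E→B: B black — skip
      H gray
        H→D: D black — skip
        L gray
          I gray
            I→H: H is gray → back edge
First back edge: I → H.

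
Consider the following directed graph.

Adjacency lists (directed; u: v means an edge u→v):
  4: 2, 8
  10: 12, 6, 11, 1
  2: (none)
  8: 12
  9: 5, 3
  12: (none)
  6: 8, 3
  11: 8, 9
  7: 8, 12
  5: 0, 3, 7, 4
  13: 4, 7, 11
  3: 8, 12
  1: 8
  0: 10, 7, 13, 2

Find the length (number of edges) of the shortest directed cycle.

5

For each vertex v, BFS finds the shortest path from v back to v.
The shortest such closed walk is 5 → 0 → 13 → 11 → 9 → 5, length 5.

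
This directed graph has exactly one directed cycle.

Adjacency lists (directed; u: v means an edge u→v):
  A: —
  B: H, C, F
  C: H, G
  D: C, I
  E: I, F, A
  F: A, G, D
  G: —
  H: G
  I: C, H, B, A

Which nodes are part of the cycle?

B, D, F, I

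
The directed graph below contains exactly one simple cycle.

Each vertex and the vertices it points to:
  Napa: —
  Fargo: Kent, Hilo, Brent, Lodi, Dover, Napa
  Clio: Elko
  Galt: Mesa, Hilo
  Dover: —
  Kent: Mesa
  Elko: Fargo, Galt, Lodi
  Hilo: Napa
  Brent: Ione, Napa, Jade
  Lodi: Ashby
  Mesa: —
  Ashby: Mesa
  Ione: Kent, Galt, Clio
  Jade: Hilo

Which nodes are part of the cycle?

Clio, Elko, Ione, Brent, Fargo

DFS with gray/black marking from Elko:
Elko gray
  Fargo gray
    Kent gray
      Mesa gray
      Mesa black
    Kent black
    Hilo gray
      Napa gray
      Napa black
    Hilo black
    Brent gray
      Ione gray
        Ione→Kent: Kent black — skip
        Galt gray
          Galt→Mesa: Mesa black — skip
          Galt→Hilo: Hilo black — skip
        Galt black
        Clio gray
          Clio→Elko: Elko is gray → back edge
Back edge closes the cycle Elko → Fargo → Brent → Ione → Clio → Elko; its vertices are {Clio, Elko, Ione, Brent, Fargo}.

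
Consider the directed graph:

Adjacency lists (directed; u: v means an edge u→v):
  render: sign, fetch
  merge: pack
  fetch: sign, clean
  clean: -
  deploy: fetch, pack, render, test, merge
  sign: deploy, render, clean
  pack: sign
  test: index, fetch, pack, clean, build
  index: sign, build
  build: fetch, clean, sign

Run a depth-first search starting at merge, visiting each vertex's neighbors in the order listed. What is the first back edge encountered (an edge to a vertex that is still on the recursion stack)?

DFS from merge (visiting each vertex's neighbors in the order listed); mark gray on enter, black on exit:
merge gray
  pack gray
    sign gray
      deploy gray
        fetch gray
          fetch→sign: sign is gray → back edge
First back edge: fetch → sign.

fetch→sign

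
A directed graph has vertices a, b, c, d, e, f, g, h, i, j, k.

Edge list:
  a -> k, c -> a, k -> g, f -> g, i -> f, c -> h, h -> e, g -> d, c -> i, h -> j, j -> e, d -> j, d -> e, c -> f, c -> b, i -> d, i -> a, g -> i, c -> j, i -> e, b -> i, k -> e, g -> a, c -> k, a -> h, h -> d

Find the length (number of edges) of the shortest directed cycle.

3

For each vertex v, BFS finds the shortest path from v back to v.
The shortest such closed walk is f → g → i → f, length 3.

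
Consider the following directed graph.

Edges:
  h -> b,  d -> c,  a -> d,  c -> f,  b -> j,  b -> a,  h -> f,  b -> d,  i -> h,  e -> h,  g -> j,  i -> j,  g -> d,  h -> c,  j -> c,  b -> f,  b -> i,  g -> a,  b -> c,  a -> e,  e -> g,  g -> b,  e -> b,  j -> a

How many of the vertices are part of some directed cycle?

7

A vertex is on a directed cycle iff it belongs to a strongly connected component of size ≥ 2 (or has a self-loop).
The vertices on cycles are {a, b, e, g, h, i, j} — 7 in total.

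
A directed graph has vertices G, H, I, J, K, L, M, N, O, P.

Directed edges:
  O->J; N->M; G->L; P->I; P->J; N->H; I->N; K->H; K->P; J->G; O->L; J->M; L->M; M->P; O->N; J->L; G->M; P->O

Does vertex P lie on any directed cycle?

Yes

P is on a cycle iff P can reach itself via ≥1 edge.
P → J → M → P — yes.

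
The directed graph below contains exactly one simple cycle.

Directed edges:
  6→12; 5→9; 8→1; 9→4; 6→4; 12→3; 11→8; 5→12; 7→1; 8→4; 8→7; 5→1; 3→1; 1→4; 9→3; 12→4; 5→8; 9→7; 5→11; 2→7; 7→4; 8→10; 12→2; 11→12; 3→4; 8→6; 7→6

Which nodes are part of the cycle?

DFS with gray/black marking from 12:
12 gray
  3 gray
    1 gray
      4 gray
      4 black
    1 black
    3→4: 4 black — skip
  3 black
  2 gray
    7 gray
      6 gray
        6→12: 12 is gray → back edge
Back edge closes the cycle 12 → 2 → 7 → 6 → 12; its vertices are {2, 6, 7, 12}.

2, 6, 7, 12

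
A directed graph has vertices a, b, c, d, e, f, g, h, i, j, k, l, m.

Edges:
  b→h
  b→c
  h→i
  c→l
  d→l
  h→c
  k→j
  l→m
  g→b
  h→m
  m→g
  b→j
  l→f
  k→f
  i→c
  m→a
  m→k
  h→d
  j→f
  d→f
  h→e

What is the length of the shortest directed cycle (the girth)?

For each vertex v, BFS finds the shortest path from v back to v.
The shortest such closed walk is h → m → g → b → h, length 4.

4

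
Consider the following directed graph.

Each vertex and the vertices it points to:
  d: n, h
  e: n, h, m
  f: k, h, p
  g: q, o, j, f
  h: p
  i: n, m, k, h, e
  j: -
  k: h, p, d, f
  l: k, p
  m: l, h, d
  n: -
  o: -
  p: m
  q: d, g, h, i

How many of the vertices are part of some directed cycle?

A vertex is on a directed cycle iff it belongs to a strongly connected component of size ≥ 2 (or has a self-loop).
The vertices on cycles are {d, f, g, h, k, l, m, p, q} — 9 in total.

9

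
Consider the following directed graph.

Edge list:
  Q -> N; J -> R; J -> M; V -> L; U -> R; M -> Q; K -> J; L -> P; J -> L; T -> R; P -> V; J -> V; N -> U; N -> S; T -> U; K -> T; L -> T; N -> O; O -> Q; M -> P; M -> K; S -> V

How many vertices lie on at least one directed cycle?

A vertex is on a directed cycle iff it belongs to a strongly connected component of size ≥ 2 (or has a self-loop).
The vertices on cycles are {J, K, L, M, N, O, P, Q, V} — 9 in total.

9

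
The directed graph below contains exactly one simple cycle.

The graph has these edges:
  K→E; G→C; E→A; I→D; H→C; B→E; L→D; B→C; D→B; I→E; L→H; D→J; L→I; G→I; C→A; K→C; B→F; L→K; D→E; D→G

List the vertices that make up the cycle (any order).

DFS with gray/black marking from D:
D gray
  B gray
    C gray
      A gray
      A black
    C black
    E gray
      E→A: A black — skip
    E black
    F gray
    F black
  B black
  G gray
    I gray
      I→E: E black — skip
      I→D: D is gray → back edge
Back edge closes the cycle D → G → I → D; its vertices are {D, G, I}.

D, G, I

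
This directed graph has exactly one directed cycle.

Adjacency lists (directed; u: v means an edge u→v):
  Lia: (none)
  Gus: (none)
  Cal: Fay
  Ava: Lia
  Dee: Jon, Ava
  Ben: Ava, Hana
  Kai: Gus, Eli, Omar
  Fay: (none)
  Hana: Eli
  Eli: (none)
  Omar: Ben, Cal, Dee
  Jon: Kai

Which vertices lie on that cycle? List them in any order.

Dee, Jon, Kai, Omar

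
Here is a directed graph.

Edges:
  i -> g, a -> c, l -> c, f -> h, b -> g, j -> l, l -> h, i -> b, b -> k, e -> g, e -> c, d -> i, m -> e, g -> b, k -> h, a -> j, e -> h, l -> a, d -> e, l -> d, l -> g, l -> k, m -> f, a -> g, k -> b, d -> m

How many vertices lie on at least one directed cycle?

6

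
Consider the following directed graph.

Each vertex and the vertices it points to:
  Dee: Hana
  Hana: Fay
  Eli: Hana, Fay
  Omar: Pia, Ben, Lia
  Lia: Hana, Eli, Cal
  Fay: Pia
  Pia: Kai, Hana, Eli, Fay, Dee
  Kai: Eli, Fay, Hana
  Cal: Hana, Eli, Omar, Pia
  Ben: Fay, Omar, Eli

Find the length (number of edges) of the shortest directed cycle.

For each vertex v, BFS finds the shortest path from v back to v.
The shortest such closed walk is Ben → Omar → Ben, length 2.

2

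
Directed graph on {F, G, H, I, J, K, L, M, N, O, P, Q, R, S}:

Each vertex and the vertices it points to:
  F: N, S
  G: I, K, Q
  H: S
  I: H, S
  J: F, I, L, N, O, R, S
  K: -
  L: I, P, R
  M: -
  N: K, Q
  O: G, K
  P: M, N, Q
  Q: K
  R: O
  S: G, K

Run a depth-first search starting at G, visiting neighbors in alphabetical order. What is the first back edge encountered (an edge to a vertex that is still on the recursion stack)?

S→G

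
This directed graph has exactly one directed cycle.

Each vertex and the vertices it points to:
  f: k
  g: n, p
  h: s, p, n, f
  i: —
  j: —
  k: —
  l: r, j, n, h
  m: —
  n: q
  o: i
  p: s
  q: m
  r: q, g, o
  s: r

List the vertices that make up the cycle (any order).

g, p, r, s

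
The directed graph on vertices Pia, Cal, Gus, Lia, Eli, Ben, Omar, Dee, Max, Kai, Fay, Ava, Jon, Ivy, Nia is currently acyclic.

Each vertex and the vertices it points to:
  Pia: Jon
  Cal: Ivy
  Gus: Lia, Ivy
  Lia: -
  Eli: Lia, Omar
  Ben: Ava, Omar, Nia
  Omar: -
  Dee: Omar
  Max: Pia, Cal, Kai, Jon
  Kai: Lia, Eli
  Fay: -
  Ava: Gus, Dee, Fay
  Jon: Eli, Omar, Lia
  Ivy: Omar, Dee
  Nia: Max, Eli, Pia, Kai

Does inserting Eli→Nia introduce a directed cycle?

Yes

Adding Eli→Nia creates a cycle iff Nia can already reach Eli.
Path from Nia: Nia → Eli.
So Nia → … → Eli → Nia is a cycle.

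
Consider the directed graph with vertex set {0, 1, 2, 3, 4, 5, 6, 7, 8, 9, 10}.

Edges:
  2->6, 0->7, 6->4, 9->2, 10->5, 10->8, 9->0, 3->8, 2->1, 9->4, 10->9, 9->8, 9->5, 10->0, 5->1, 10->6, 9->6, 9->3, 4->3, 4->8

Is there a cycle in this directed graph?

DFS with white/gray/black marking, starting from 8:
8 gray
8 black
0 gray
  7 gray
  7 black
0 black
1 gray
1 black
2 gray
  6 gray
    4 gray
      4→8: 8 black — skip
      3 gray
        3→8: 8 black — skip
      3 black
    4 black
  6 black
  2→1: 1 black — skip
2 black
5 gray
  5→1: 1 black — skip
5 black
9 gray
  9→0: 0 black — skip
  9→8: 8 black — skip
  9→2: 2 black — skip
  9→5: 5 black — skip
  9→3: 3 black — skip
  9→6: 6 black — skip
  9→4: 4 black — skip
9 black
10 gray
  10→6: 6 black — skip
  10→0: 0 black — skip
  10→5: 5 black — skip
  10→8: 8 black — skip
  10→9: 9 black — skip
10 black
Every edge goes to a white or black vertex — no back edge, so the graph is acyclic.

No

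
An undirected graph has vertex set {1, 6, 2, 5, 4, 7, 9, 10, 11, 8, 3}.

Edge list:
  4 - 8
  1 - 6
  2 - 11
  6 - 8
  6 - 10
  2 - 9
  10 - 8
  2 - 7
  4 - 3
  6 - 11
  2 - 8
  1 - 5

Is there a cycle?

Yes

DFS, tracking each vertex's parent; an edge to a visited non-parent vertex closes a cycle.
Start from 2:
visit 2 (parent –)
  visit 8 (parent 2)
    visit 4 (parent 8)
      4–8: parent, skip
      visit 3 (parent 4)
        3–4: parent, skip
    visit 10 (parent 8)
      visit 6 (parent 10)
        visit 1 (parent 6)
          1–6: parent, skip
          visit 5 (parent 1)
            5–1: parent, skip
        visit 11 (parent 6)
          11–6: parent, skip
          11–2: 2 visited and ≠ parent → cycle
Cycle: 2 – 8 – 10 – 6 – 11 – 2.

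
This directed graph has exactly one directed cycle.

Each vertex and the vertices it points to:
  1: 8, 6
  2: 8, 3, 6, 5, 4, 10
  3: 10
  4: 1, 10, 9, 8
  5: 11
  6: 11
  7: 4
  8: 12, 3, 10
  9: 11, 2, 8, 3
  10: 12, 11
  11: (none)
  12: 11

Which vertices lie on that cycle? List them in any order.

2, 4, 9

DFS with gray/black marking from 4:
4 gray
  1 gray
    8 gray
      12 gray
        11 gray
        11 black
      12 black
      3 gray
        10 gray
          10→12: 12 black — skip
          10→11: 11 black — skip
        10 black
      3 black
      8→10: 10 black — skip
    8 black
    6 gray
      6→11: 11 black — skip
    6 black
  1 black
  4→10: 10 black — skip
  9 gray
    9→11: 11 black — skip
    2 gray
      2→8: 8 black — skip
      2→3: 3 black — skip
      2→6: 6 black — skip
      5 gray
        5→11: 11 black — skip
      5 black
      2→4: 4 is gray → back edge
Back edge closes the cycle 4 → 9 → 2 → 4; its vertices are {2, 4, 9}.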